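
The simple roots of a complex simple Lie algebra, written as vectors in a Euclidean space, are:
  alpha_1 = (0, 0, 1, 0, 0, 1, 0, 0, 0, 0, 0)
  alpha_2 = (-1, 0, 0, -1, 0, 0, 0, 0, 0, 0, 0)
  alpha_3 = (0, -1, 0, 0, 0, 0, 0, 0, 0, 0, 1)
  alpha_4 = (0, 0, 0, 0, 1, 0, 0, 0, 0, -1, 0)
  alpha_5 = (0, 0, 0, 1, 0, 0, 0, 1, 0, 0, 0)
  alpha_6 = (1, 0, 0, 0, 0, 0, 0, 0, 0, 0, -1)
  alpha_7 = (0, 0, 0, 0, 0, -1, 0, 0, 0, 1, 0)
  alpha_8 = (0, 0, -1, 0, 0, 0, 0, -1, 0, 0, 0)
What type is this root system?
A_8 (sl(9))

Compute the Cartan integers a_ij = 2(alpha_i, alpha_j)/(alpha_j, alpha_j); the resulting 8x8 Cartan matrix is
[[2, 0, 0, 0, 0, 0, -1, -1], [0, 2, 0, 0, -1, -1, 0, 0], [0, 0, 2, 0, 0, -1, 0, 0], [0, 0, 0, 2, 0, 0, -1, 0], [0, -1, 0, 0, 2, 0, 0, -1], [0, -1, -1, 0, 0, 2, 0, 0], [-1, 0, 0, -1, 0, 0, 2, 0], [-1, 0, 0, 0, -1, 0, 0, 2]].
All simple roots have the same length, so the diagram is simply laced. The associated Dynkin diagram is a chain of 8 nodes with single edges (A_8), so the type is A_8 (the algebra sl(9)).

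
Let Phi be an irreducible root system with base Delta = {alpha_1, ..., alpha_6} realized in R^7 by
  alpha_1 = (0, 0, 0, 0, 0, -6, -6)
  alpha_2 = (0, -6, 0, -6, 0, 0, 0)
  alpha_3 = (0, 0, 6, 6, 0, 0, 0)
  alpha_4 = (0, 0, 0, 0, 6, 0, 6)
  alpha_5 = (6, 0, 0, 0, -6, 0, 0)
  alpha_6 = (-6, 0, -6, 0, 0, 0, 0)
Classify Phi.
A_6

Compute the Cartan integers a_ij = 2(alpha_i, alpha_j)/(alpha_j, alpha_j); the resulting 6x6 Cartan matrix is
[[2, 0, 0, -1, 0, 0], [0, 2, -1, 0, 0, 0], [0, -1, 2, 0, 0, -1], [-1, 0, 0, 2, -1, 0], [0, 0, 0, -1, 2, -1], [0, 0, -1, 0, -1, 2]].
All simple roots have the same length, so the diagram is simply laced. The associated Dynkin diagram is a chain of 6 nodes with single edges (A_6), so the type is A_6 (the algebra sl(7)).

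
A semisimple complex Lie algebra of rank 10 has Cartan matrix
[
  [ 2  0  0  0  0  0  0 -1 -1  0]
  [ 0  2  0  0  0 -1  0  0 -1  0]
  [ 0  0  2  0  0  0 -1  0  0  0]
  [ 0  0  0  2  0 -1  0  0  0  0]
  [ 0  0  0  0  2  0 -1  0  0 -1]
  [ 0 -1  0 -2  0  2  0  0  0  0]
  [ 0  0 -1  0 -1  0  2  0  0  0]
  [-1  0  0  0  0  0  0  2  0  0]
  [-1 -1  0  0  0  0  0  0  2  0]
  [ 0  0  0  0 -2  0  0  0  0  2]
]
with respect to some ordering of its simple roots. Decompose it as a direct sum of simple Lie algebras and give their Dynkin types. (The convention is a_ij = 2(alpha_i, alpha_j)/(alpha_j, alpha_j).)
The diagram associated to this matrix has two connected components: the simple roots {alpha_1, alpha_2, alpha_4, alpha_6, alpha_8, alpha_9} form a chain of 6 nodes with a double edge at one end; the terminal node there is the unique short simple root (B_6), and {alpha_3, alpha_5, alpha_7, alpha_10} form a chain of 4 nodes with a double edge at one end; the terminal node there is the unique long simple root (C_4). A semisimple Lie algebra decomposes uniquely as the direct sum of simple ideals, one per connected component of its Dynkin diagram, so g ≅ B_6 ⊕ C_4 (dimension 78 + 36 = 114).

B6 ⊕ C4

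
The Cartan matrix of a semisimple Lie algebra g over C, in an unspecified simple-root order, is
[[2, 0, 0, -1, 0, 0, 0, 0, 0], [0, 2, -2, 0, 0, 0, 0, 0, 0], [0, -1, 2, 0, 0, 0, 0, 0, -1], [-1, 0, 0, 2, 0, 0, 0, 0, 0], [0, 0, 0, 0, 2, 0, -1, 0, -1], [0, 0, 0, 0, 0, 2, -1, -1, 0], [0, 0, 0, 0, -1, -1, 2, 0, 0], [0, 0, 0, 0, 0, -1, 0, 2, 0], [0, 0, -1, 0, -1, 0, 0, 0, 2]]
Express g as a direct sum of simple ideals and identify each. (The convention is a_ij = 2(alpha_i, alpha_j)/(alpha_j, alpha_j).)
The diagram associated to this matrix has two connected components: the simple roots {alpha_1, alpha_4} form a chain of 2 nodes with single edges (A_2), and {alpha_2, alpha_3, alpha_5, alpha_6, alpha_7, alpha_8, alpha_9} form a chain of 7 nodes with a double edge at one end; the terminal node there is the unique long simple root (C_7). A semisimple Lie algebra decomposes uniquely as the direct sum of simple ideals, one per connected component of its Dynkin diagram, so g ≅ A_2 ⊕ C_7 (dimension 8 + 105 = 113).

A2 ⊕ C7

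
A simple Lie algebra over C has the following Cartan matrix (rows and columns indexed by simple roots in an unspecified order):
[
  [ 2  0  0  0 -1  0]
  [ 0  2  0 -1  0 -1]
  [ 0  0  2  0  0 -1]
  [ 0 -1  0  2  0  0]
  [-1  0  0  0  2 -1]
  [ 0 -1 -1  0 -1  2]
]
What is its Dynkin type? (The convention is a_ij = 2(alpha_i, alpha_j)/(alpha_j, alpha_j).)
E_6

The matrix has rank 6 with 2's on the diagonal. Reading the off-diagonal entries as Dynkin edges (a single edge where a_ij = a_ji = -1; a double or triple edge where a_ij * a_ji = 2 or 3), the diagram is a chain of 5 nodes with one extra node attached to the third node from one end (E_6). One simple-root ordering that puts it in standard form is (alpha_4, alpha_3, alpha_2, alpha_6, alpha_5, alpha_1). So the algebra is type E_6.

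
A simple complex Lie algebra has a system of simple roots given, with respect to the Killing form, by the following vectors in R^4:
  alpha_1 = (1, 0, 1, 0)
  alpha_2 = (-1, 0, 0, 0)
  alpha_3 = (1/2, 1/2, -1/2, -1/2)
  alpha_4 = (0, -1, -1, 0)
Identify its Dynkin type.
Compute the Cartan integers a_ij = 2(alpha_i, alpha_j)/(alpha_j, alpha_j); the resulting 4x4 Cartan matrix is
[[2, -2, 0, -1], [-1, 2, -1, 0], [0, -1, 2, 0], [-1, 0, 0, 2]].
The roots have two lengths (squared-length ratio 2:1); the short ones are alpha_{2,3}. The associated Dynkin diagram is a chain of 4 nodes with a double edge between the middle two (F_4), so the type is F_4.

F_4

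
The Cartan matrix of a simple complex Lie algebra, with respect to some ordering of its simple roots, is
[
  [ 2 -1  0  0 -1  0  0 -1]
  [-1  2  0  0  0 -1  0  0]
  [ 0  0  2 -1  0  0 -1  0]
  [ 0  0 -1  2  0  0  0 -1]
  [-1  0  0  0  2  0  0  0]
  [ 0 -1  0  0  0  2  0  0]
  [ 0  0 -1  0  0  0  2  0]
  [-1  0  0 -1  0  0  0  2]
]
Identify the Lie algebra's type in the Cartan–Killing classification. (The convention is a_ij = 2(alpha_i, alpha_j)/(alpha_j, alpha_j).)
E_8

The matrix has rank 8 with 2's on the diagonal. Reading the off-diagonal entries as Dynkin edges (a single edge where a_ij = a_ji = -1; a double or triple edge where a_ij * a_ji = 2 or 3), the diagram is a chain of 7 nodes with one extra node attached to the third node from one end (E_8). One simple-root ordering that puts it in standard form is (alpha_6, alpha_5, alpha_2, alpha_1, alpha_8, alpha_4, alpha_3, alpha_7). So the algebra is type E_8.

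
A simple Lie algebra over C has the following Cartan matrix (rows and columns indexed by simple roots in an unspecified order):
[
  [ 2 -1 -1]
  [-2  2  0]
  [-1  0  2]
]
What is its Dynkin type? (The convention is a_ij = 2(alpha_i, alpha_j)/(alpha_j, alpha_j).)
C3

The matrix has rank 3 with 2's on the diagonal. Reading the off-diagonal entries as Dynkin edges (a single edge where a_ij = a_ji = -1; a double or triple edge where a_ij * a_ji = 2 or 3), the diagram is a chain of 3 nodes with a double edge at one end; the terminal node there is the unique long simple root (C_3). One simple-root ordering that puts it in standard form is (alpha_3, alpha_1, alpha_2). So the algebra is type C_3, i.e. sp(6).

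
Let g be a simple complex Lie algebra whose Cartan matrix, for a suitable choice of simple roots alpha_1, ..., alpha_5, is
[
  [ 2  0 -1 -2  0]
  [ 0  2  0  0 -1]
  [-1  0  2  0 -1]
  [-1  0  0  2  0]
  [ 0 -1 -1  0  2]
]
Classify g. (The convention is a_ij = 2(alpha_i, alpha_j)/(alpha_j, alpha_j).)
The matrix has rank 5 with 2's on the diagonal. Reading the off-diagonal entries as Dynkin edges (a single edge where a_ij = a_ji = -1; a double or triple edge where a_ij * a_ji = 2 or 3), the diagram is a chain of 5 nodes with a double edge at one end; the terminal node there is the unique short simple root (B_5). One simple-root ordering that puts it in standard form is (alpha_2, alpha_5, alpha_3, alpha_1, alpha_4). So the algebra is type B_5, i.e. so(11).

B5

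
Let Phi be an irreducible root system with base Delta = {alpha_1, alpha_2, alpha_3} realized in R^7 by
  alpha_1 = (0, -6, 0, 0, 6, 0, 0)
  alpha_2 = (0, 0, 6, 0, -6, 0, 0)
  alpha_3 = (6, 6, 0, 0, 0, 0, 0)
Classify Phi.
A3

Compute the Cartan integers a_ij = 2(alpha_i, alpha_j)/(alpha_j, alpha_j); the resulting 3x3 Cartan matrix is
[[2, -1, -1], [-1, 2, 0], [-1, 0, 2]].
All simple roots have the same length, so the diagram is simply laced. The associated Dynkin diagram is a chain of 3 nodes with single edges (A_3), so the type is A_3 (the algebra sl(4)).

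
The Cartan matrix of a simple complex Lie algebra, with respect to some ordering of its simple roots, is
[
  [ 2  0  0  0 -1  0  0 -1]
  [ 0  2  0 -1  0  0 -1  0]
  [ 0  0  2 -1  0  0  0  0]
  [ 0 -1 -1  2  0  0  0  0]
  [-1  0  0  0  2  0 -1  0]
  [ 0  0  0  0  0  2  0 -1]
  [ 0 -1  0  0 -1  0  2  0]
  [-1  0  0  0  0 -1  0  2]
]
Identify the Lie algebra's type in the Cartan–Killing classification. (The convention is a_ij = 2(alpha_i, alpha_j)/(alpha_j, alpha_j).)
A8

The matrix has rank 8 with 2's on the diagonal. Reading the off-diagonal entries as Dynkin edges (a single edge where a_ij = a_ji = -1; a double or triple edge where a_ij * a_ji = 2 or 3), the diagram is a chain of 8 nodes with single edges (A_8). One simple-root ordering that puts it in standard form is (alpha_3, alpha_4, alpha_2, alpha_7, alpha_5, alpha_1, alpha_8, alpha_6). So the algebra is type A_8, i.e. sl(9).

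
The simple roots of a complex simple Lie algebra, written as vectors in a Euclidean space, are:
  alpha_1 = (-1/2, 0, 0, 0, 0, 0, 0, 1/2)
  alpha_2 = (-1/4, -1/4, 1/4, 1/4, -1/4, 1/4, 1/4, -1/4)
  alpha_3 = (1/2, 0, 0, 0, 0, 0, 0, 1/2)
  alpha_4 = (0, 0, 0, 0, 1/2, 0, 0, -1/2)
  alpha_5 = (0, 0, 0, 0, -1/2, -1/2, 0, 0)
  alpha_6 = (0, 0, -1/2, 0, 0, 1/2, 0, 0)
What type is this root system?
type E_6

Compute the Cartan integers a_ij = 2(alpha_i, alpha_j)/(alpha_j, alpha_j); the resulting 6x6 Cartan matrix is
[[2, 0, 0, -1, 0, 0], [0, 2, -1, 0, 0, 0], [0, -1, 2, -1, 0, 0], [-1, 0, -1, 2, -1, 0], [0, 0, 0, -1, 2, -1], [0, 0, 0, 0, -1, 2]].
All simple roots have the same length, so the diagram is simply laced. The associated Dynkin diagram is a chain of 5 nodes with one extra node attached to the third node from one end (E_6), so the type is E_6.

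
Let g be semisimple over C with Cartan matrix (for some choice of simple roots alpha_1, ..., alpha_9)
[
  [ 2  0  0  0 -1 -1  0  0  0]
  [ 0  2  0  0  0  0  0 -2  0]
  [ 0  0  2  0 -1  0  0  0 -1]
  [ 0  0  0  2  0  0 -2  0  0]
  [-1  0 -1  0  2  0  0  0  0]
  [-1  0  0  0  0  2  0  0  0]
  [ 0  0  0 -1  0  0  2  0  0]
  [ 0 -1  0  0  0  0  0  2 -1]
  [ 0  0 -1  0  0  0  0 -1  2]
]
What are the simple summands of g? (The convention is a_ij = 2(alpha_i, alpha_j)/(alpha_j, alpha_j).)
The diagram associated to this matrix has two connected components: the simple roots {alpha_4, alpha_7} form a chain of 2 nodes with a double edge at one end; the terminal node there is the unique short simple root (B_2), and {alpha_1, alpha_2, alpha_3, alpha_5, alpha_6, alpha_8, alpha_9} form a chain of 7 nodes with a double edge at one end; the terminal node there is the unique long simple root (C_7). A semisimple Lie algebra decomposes uniquely as the direct sum of simple ideals, one per connected component of its Dynkin diagram, so g ≅ B_2 ⊕ C_7 (dimension 10 + 105 = 115).

B_2 (so(5)) ⊕ C_7 (sp(14))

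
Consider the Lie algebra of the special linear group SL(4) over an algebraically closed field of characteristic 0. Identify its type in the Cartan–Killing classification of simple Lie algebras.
This is sl(4), which has dimension 4^2 - 1 = 15 and rank 4 - 1 = 3 (a Cartan subalgebra is the diagonal traceless matrices). In the classification of classical Lie algebras, the special linear algebra sl(n+1) has type A_n; here n = 3, so the Dynkin diagram is a chain of 3 nodes with single edges (A_3). Hence the type is A_3.

A3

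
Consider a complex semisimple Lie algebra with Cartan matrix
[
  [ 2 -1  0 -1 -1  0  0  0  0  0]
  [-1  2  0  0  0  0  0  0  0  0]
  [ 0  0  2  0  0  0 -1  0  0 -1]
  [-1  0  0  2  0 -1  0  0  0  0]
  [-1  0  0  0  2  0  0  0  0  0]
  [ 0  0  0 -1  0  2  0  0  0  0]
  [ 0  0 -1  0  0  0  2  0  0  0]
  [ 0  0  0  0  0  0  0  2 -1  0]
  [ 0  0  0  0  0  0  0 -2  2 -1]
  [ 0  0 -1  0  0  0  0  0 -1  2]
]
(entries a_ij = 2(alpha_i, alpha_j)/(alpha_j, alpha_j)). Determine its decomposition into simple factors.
The diagram associated to this matrix has two connected components: the simple roots {alpha_3, alpha_7, alpha_8, alpha_9, alpha_10} form a chain of 5 nodes with a double edge at one end; the terminal node there is the unique short simple root (B_5), and {alpha_1, alpha_2, alpha_4, alpha_5, alpha_6} form a chain of 3 nodes with a fork of two nodes at one end (D_5). A semisimple Lie algebra decomposes uniquely as the direct sum of simple ideals, one per connected component of its Dynkin diagram, so g ≅ B_5 ⊕ D_5 (dimension 55 + 45 = 100).

B_5 ⊕ D_5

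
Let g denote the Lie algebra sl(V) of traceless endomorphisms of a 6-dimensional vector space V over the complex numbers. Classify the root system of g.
This is sl(6), which has dimension 6^2 - 1 = 35 and rank 6 - 1 = 5 (a Cartan subalgebra is the diagonal traceless matrices). In the classification of classical Lie algebras, the special linear algebra sl(n+1) has type A_n; here n = 5, so the Dynkin diagram is a chain of 5 nodes with single edges (A_5). Hence the type is A_5.

A_5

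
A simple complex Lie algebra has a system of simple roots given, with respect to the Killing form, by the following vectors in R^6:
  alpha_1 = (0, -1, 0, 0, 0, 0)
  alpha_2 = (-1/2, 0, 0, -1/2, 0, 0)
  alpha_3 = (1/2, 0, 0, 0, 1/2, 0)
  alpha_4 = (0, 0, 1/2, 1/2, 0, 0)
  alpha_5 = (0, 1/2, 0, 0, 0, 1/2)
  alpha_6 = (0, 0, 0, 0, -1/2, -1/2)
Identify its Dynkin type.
C6

Compute the Cartan integers a_ij = 2(alpha_i, alpha_j)/(alpha_j, alpha_j); the resulting 6x6 Cartan matrix is
[[2, 0, 0, 0, -2, 0], [0, 2, -1, -1, 0, 0], [0, -1, 2, 0, 0, -1], [0, -1, 0, 2, 0, 0], [-1, 0, 0, 0, 2, -1], [0, 0, -1, 0, -1, 2]].
The roots have two lengths (squared-length ratio 2:1); the short ones are alpha_{2,3,4,5,6}. The associated Dynkin diagram is a chain of 6 nodes with a double edge at one end; the terminal node there is the unique long simple root (C_6), so the type is C_6 (the algebra sp(12)).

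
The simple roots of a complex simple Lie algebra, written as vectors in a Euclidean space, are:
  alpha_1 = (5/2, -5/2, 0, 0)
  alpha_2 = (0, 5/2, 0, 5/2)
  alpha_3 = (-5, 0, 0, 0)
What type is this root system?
Compute the Cartan integers a_ij = 2(alpha_i, alpha_j)/(alpha_j, alpha_j); the resulting 3x3 Cartan matrix is
[[2, -1, -1], [-1, 2, 0], [-2, 0, 2]].
The roots have two lengths (squared-length ratio 2:1); the short ones are alpha_{1,2}. The associated Dynkin diagram is a chain of 3 nodes with a double edge at one end; the terminal node there is the unique long simple root (C_3), so the type is C_3 (the algebra sp(6)).

C3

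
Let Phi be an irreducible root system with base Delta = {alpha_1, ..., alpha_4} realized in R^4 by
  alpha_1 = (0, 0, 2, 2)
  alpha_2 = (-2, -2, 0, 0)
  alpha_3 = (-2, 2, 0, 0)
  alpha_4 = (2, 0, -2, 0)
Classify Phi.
Compute the Cartan integers a_ij = 2(alpha_i, alpha_j)/(alpha_j, alpha_j); the resulting 4x4 Cartan matrix is
[[2, 0, 0, -1], [0, 2, 0, -1], [0, 0, 2, -1], [-1, -1, -1, 2]].
All simple roots have the same length, so the diagram is simply laced. The associated Dynkin diagram is a chain of 2 nodes with a fork of two nodes at one end (D_4), so the type is D_4 (the algebra so(8)).

D_4 (so(8))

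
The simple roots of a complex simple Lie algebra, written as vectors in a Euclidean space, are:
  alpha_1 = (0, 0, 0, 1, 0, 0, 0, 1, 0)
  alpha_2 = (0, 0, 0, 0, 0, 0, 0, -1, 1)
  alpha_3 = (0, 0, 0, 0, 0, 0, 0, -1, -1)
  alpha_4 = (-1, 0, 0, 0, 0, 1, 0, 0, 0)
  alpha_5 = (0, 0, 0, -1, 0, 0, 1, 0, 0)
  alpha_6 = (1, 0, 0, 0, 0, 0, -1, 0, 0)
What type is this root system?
D6

Compute the Cartan integers a_ij = 2(alpha_i, alpha_j)/(alpha_j, alpha_j); the resulting 6x6 Cartan matrix is
[[2, -1, -1, 0, -1, 0], [-1, 2, 0, 0, 0, 0], [-1, 0, 2, 0, 0, 0], [0, 0, 0, 2, 0, -1], [-1, 0, 0, 0, 2, -1], [0, 0, 0, -1, -1, 2]].
All simple roots have the same length, so the diagram is simply laced. The associated Dynkin diagram is a chain of 4 nodes with a fork of two nodes at one end (D_6), so the type is D_6 (the algebra so(12)).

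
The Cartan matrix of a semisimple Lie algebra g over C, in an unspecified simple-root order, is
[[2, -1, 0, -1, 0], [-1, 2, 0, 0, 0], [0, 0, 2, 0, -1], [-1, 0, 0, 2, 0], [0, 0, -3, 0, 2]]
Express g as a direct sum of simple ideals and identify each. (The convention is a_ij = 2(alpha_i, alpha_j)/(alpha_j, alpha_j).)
type A_3 + type G_2

The diagram associated to this matrix has two connected components: the simple roots {alpha_1, alpha_2, alpha_4} form a chain of 3 nodes with single edges (A_3), and {alpha_3, alpha_5} form two nodes joined by a triple edge (G_2). A semisimple Lie algebra decomposes uniquely as the direct sum of simple ideals, one per connected component of its Dynkin diagram, so g ≅ A_3 ⊕ G_2 (dimension 15 + 14 = 29).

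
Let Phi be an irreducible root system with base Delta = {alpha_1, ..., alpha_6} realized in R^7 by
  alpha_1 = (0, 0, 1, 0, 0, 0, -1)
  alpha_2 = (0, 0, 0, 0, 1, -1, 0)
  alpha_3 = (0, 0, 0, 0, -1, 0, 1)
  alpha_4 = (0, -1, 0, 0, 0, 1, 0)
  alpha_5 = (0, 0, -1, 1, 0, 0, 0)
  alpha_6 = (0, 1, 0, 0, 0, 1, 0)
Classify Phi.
D6

Compute the Cartan integers a_ij = 2(alpha_i, alpha_j)/(alpha_j, alpha_j); the resulting 6x6 Cartan matrix is
[[2, 0, -1, 0, -1, 0], [0, 2, -1, -1, 0, -1], [-1, -1, 2, 0, 0, 0], [0, -1, 0, 2, 0, 0], [-1, 0, 0, 0, 2, 0], [0, -1, 0, 0, 0, 2]].
All simple roots have the same length, so the diagram is simply laced. The associated Dynkin diagram is a chain of 4 nodes with a fork of two nodes at one end (D_6), so the type is D_6 (the algebra so(12)).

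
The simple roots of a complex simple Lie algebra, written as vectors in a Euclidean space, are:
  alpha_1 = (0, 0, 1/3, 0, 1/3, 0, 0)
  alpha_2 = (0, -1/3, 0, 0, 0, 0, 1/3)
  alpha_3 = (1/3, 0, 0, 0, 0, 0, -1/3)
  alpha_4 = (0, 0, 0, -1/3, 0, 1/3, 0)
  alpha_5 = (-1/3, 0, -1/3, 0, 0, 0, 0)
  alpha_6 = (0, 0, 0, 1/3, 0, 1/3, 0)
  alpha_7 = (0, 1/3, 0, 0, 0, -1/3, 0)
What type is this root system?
D7

Compute the Cartan integers a_ij = 2(alpha_i, alpha_j)/(alpha_j, alpha_j); the resulting 7x7 Cartan matrix is
[[2, 0, 0, 0, -1, 0, 0], [0, 2, -1, 0, 0, 0, -1], [0, -1, 2, 0, -1, 0, 0], [0, 0, 0, 2, 0, 0, -1], [-1, 0, -1, 0, 2, 0, 0], [0, 0, 0, 0, 0, 2, -1], [0, -1, 0, -1, 0, -1, 2]].
All simple roots have the same length, so the diagram is simply laced. The associated Dynkin diagram is a chain of 5 nodes with a fork of two nodes at one end (D_7), so the type is D_7 (the algebra so(14)).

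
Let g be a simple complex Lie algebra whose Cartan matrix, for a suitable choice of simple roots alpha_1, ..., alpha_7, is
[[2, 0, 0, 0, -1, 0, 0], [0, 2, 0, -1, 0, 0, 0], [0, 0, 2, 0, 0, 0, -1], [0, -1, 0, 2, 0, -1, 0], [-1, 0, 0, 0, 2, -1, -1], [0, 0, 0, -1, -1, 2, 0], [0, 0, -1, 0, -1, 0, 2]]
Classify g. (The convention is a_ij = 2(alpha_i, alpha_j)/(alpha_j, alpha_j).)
E_7

The matrix has rank 7 with 2's on the diagonal. Reading the off-diagonal entries as Dynkin edges (a single edge where a_ij = a_ji = -1; a double or triple edge where a_ij * a_ji = 2 or 3), the diagram is a chain of 6 nodes with one extra node attached to the third node from one end (E_7). One simple-root ordering that puts it in standard form is (alpha_3, alpha_1, alpha_7, alpha_5, alpha_6, alpha_4, alpha_2). So the algebra is type E_7.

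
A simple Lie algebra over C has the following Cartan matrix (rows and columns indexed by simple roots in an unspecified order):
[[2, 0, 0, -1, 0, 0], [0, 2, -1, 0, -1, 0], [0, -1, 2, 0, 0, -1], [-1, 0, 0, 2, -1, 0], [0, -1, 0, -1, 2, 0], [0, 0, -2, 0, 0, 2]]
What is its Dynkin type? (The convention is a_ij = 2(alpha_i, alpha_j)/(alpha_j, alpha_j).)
C_6 (sp(12))

The matrix has rank 6 with 2's on the diagonal. Reading the off-diagonal entries as Dynkin edges (a single edge where a_ij = a_ji = -1; a double or triple edge where a_ij * a_ji = 2 or 3), the diagram is a chain of 6 nodes with a double edge at one end; the terminal node there is the unique long simple root (C_6). One simple-root ordering that puts it in standard form is (alpha_1, alpha_4, alpha_5, alpha_2, alpha_3, alpha_6). So the algebra is type C_6, i.e. sp(12).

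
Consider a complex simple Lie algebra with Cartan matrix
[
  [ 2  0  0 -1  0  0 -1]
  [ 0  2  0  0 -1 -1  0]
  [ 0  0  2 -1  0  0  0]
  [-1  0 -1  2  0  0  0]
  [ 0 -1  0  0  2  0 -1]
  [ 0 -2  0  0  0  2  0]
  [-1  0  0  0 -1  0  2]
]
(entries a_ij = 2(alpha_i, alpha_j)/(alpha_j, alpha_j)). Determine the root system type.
C_7 (sp(14))

The matrix has rank 7 with 2's on the diagonal. Reading the off-diagonal entries as Dynkin edges (a single edge where a_ij = a_ji = -1; a double or triple edge where a_ij * a_ji = 2 or 3), the diagram is a chain of 7 nodes with a double edge at one end; the terminal node there is the unique long simple root (C_7). One simple-root ordering that puts it in standard form is (alpha_3, alpha_4, alpha_1, alpha_7, alpha_5, alpha_2, alpha_6). So the algebra is type C_7, i.e. sp(14).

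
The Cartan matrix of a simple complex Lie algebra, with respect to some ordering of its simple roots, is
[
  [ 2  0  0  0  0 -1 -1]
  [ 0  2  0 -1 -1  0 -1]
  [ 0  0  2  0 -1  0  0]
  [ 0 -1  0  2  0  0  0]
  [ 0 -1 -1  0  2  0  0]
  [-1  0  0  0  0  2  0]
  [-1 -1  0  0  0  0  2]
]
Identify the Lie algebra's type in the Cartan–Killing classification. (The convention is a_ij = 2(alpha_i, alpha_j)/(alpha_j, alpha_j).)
type E_7

The matrix has rank 7 with 2's on the diagonal. Reading the off-diagonal entries as Dynkin edges (a single edge where a_ij = a_ji = -1; a double or triple edge where a_ij * a_ji = 2 or 3), the diagram is a chain of 6 nodes with one extra node attached to the third node from one end (E_7). One simple-root ordering that puts it in standard form is (alpha_3, alpha_4, alpha_5, alpha_2, alpha_7, alpha_1, alpha_6). So the algebra is type E_7.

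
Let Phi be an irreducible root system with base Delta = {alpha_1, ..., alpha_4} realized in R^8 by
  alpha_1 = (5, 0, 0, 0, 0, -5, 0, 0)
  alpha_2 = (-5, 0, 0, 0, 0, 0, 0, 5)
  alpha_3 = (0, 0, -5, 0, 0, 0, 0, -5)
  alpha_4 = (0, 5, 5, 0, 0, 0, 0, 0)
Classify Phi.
Compute the Cartan integers a_ij = 2(alpha_i, alpha_j)/(alpha_j, alpha_j); the resulting 4x4 Cartan matrix is
[[2, -1, 0, 0], [-1, 2, -1, 0], [0, -1, 2, -1], [0, 0, -1, 2]].
All simple roots have the same length, so the diagram is simply laced. The associated Dynkin diagram is a chain of 4 nodes with single edges (A_4), so the type is A_4 (the algebra sl(5)).

A4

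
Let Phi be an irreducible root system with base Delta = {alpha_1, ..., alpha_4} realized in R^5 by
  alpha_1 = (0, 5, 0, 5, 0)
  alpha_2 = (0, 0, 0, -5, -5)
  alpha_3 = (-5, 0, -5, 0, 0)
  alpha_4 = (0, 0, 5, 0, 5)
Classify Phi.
Compute the Cartan integers a_ij = 2(alpha_i, alpha_j)/(alpha_j, alpha_j); the resulting 4x4 Cartan matrix is
[[2, -1, 0, 0], [-1, 2, 0, -1], [0, 0, 2, -1], [0, -1, -1, 2]].
All simple roots have the same length, so the diagram is simply laced. The associated Dynkin diagram is a chain of 4 nodes with single edges (A_4), so the type is A_4 (the algebra sl(5)).

type A_4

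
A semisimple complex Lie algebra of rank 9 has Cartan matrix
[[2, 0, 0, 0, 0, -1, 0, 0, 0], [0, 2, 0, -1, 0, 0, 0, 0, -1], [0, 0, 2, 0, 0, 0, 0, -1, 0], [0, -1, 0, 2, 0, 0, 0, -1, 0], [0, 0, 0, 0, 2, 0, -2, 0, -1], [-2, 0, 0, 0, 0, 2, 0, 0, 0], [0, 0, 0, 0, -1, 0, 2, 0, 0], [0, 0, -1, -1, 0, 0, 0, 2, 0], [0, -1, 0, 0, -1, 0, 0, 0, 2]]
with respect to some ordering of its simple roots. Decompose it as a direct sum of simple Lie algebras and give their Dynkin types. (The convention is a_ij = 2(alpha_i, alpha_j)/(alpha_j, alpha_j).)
B2 ⊕ B7

The diagram associated to this matrix has two connected components: the simple roots {alpha_1, alpha_6} form a chain of 2 nodes with a double edge at one end; the terminal node there is the unique short simple root (B_2), and {alpha_2, alpha_3, alpha_4, alpha_5, alpha_7, alpha_8, alpha_9} form a chain of 7 nodes with a double edge at one end; the terminal node there is the unique short simple root (B_7). A semisimple Lie algebra decomposes uniquely as the direct sum of simple ideals, one per connected component of its Dynkin diagram, so g ≅ B_2 ⊕ B_7 (dimension 10 + 105 = 115).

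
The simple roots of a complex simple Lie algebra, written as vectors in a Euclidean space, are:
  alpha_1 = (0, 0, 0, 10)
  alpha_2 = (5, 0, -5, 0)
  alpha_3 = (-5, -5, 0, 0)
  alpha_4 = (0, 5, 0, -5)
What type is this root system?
Compute the Cartan integers a_ij = 2(alpha_i, alpha_j)/(alpha_j, alpha_j); the resulting 4x4 Cartan matrix is
[[2, 0, 0, -2], [0, 2, -1, 0], [0, -1, 2, -1], [-1, 0, -1, 2]].
The roots have two lengths (squared-length ratio 2:1); the short ones are alpha_{2,3,4}. The associated Dynkin diagram is a chain of 4 nodes with a double edge at one end; the terminal node there is the unique long simple root (C_4), so the type is C_4 (the algebra sp(8)).

type C_4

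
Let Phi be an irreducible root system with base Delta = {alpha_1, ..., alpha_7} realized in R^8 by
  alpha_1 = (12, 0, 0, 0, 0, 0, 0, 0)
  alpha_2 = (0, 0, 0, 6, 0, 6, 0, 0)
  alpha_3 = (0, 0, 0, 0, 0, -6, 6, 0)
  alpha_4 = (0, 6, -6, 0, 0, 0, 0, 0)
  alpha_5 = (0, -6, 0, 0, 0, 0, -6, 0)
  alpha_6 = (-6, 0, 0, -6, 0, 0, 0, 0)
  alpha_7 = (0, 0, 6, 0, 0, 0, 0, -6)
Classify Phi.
C_7

Compute the Cartan integers a_ij = 2(alpha_i, alpha_j)/(alpha_j, alpha_j); the resulting 7x7 Cartan matrix is
[[2, 0, 0, 0, 0, -2, 0], [0, 2, -1, 0, 0, -1, 0], [0, -1, 2, 0, -1, 0, 0], [0, 0, 0, 2, -1, 0, -1], [0, 0, -1, -1, 2, 0, 0], [-1, -1, 0, 0, 0, 2, 0], [0, 0, 0, -1, 0, 0, 2]].
The roots have two lengths (squared-length ratio 2:1); the short ones are alpha_{2,3,4,5,6,7}. The associated Dynkin diagram is a chain of 7 nodes with a double edge at one end; the terminal node there is the unique long simple root (C_7), so the type is C_7 (the algebra sp(14)).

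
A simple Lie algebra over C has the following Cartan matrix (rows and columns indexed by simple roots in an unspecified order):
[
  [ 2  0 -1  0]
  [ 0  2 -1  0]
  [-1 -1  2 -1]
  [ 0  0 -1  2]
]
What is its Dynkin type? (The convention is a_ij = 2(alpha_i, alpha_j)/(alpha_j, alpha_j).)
The matrix has rank 4 with 2's on the diagonal. Reading the off-diagonal entries as Dynkin edges (a single edge where a_ij = a_ji = -1; a double or triple edge where a_ij * a_ji = 2 or 3), the diagram is a chain of 2 nodes with a fork of two nodes at one end (D_4). One simple-root ordering that puts it in standard form is (alpha_2, alpha_3, alpha_1, alpha_4). So the algebra is type D_4, i.e. so(8).

type D_4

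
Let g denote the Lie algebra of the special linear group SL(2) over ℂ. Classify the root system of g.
type A_1

This is sl(2), which has dimension 2^2 - 1 = 3 and rank 2 - 1 = 1 (a Cartan subalgebra is the diagonal traceless matrices). In the classification of classical Lie algebras, the special linear algebra sl(n+1) has type A_n; here n = 1, so the Dynkin diagram is a chain of 1 nodes with single edges (A_1). Hence the type is A_1.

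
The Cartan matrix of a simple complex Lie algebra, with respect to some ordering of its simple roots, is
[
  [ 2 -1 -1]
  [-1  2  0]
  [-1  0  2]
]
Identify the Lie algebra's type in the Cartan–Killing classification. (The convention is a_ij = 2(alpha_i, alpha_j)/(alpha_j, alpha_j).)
The matrix has rank 3 with 2's on the diagonal. Reading the off-diagonal entries as Dynkin edges (a single edge where a_ij = a_ji = -1; a double or triple edge where a_ij * a_ji = 2 or 3), the diagram is a chain of 3 nodes with single edges (A_3). One simple-root ordering that puts it in standard form is (alpha_3, alpha_1, alpha_2). So the algebra is type A_3, i.e. sl(4).

A_3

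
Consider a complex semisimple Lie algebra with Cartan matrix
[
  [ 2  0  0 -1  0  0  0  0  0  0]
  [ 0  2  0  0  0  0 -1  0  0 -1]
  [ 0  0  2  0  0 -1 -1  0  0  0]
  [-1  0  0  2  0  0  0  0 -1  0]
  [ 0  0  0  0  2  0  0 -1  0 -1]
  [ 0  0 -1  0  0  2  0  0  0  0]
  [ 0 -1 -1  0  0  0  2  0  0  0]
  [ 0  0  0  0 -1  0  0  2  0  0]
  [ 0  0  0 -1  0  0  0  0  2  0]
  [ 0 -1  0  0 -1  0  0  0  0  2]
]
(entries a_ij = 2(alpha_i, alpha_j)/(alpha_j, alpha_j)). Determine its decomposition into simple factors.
The diagram associated to this matrix has two connected components: the simple roots {alpha_1, alpha_4, alpha_9} form a chain of 3 nodes with single edges (A_3), and {alpha_2, alpha_3, alpha_5, alpha_6, alpha_7, alpha_8, alpha_10} form a chain of 7 nodes with single edges (A_7). A semisimple Lie algebra decomposes uniquely as the direct sum of simple ideals, one per connected component of its Dynkin diagram, so g ≅ A_3 ⊕ A_7 (dimension 15 + 63 = 78).

A_3 (sl(4)) + A_7 (sl(8))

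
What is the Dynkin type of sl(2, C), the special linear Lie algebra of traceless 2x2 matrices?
This is sl(2), which has dimension 2^2 - 1 = 3 and rank 2 - 1 = 1 (a Cartan subalgebra is the diagonal traceless matrices). In the classification of classical Lie algebras, the special linear algebra sl(n+1) has type A_n; here n = 1, so the Dynkin diagram is a chain of 1 nodes with single edges (A_1). Hence the type is A_1.

A_1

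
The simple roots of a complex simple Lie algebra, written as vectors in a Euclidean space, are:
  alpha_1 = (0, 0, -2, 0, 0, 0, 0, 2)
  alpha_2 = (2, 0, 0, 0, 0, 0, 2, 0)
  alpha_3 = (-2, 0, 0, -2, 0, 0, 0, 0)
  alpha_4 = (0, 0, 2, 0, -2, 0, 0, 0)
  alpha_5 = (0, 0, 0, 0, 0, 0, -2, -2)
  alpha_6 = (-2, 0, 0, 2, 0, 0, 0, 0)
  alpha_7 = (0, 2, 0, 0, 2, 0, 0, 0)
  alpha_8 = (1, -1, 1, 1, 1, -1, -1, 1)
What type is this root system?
Compute the Cartan integers a_ij = 2(alpha_i, alpha_j)/(alpha_j, alpha_j); the resulting 8x8 Cartan matrix is
[[2, 0, 0, -1, -1, 0, 0, 0], [0, 2, -1, 0, -1, -1, 0, 0], [0, -1, 2, 0, 0, 0, 0, -1], [-1, 0, 0, 2, 0, 0, -1, 0], [-1, -1, 0, 0, 2, 0, 0, 0], [0, -1, 0, 0, 0, 2, 0, 0], [0, 0, 0, -1, 0, 0, 2, 0], [0, 0, -1, 0, 0, 0, 0, 2]].
All simple roots have the same length, so the diagram is simply laced. The associated Dynkin diagram is a chain of 7 nodes with one extra node attached to the third node from one end (E_8), so the type is E_8.

E8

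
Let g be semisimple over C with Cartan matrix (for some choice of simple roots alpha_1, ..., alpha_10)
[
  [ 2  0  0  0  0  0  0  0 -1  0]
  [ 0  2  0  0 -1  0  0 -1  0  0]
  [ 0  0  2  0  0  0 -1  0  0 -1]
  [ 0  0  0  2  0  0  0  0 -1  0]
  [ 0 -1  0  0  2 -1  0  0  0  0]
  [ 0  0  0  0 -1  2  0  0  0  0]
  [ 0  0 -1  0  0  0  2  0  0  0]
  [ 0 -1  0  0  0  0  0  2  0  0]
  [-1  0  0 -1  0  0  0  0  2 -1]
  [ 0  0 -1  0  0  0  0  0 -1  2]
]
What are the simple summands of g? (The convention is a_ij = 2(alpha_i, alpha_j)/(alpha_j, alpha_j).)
type A_4 + type D_6

The diagram associated to this matrix has two connected components: the simple roots {alpha_2, alpha_5, alpha_6, alpha_8} form a chain of 4 nodes with single edges (A_4), and {alpha_1, alpha_3, alpha_4, alpha_7, alpha_9, alpha_10} form a chain of 4 nodes with a fork of two nodes at one end (D_6). A semisimple Lie algebra decomposes uniquely as the direct sum of simple ideals, one per connected component of its Dynkin diagram, so g ≅ A_4 ⊕ D_6 (dimension 24 + 66 = 90).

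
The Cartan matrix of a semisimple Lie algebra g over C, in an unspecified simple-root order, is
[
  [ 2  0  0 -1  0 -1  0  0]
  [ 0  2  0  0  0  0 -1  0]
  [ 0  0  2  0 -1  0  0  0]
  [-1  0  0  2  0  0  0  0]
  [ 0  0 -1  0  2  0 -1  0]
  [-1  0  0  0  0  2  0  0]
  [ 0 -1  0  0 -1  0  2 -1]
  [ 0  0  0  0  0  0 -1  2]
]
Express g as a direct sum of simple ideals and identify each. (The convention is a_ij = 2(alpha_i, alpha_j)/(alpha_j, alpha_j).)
A_3 + D_5

The diagram associated to this matrix has two connected components: the simple roots {alpha_1, alpha_4, alpha_6} form a chain of 3 nodes with single edges (A_3), and {alpha_2, alpha_3, alpha_5, alpha_7, alpha_8} form a chain of 3 nodes with a fork of two nodes at one end (D_5). A semisimple Lie algebra decomposes uniquely as the direct sum of simple ideals, one per connected component of its Dynkin diagram, so g ≅ A_3 ⊕ D_5 (dimension 15 + 45 = 60).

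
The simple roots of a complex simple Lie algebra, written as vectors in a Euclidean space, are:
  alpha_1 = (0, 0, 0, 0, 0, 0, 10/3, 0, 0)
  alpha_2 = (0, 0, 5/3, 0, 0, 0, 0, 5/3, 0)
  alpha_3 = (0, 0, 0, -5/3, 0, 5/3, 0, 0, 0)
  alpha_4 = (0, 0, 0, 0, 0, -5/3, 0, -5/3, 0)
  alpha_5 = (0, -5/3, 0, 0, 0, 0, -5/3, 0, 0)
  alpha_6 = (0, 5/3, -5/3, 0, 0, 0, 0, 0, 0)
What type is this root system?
C6

Compute the Cartan integers a_ij = 2(alpha_i, alpha_j)/(alpha_j, alpha_j); the resulting 6x6 Cartan matrix is
[[2, 0, 0, 0, -2, 0], [0, 2, 0, -1, 0, -1], [0, 0, 2, -1, 0, 0], [0, -1, -1, 2, 0, 0], [-1, 0, 0, 0, 2, -1], [0, -1, 0, 0, -1, 2]].
The roots have two lengths (squared-length ratio 2:1); the short ones are alpha_{2,3,4,5,6}. The associated Dynkin diagram is a chain of 6 nodes with a double edge at one end; the terminal node there is the unique long simple root (C_6), so the type is C_6 (the algebra sp(12)).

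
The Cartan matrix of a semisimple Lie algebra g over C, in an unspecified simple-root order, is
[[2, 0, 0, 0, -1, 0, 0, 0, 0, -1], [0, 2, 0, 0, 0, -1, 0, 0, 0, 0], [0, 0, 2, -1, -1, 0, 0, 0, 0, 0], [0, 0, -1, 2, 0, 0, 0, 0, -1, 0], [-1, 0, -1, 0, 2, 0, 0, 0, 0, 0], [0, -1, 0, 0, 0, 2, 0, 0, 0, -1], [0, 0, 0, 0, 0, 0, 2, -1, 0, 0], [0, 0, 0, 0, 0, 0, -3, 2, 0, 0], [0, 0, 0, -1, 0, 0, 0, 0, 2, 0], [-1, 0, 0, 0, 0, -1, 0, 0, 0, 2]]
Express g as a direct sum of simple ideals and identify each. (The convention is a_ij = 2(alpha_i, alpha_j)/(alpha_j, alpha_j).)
The diagram associated to this matrix has two connected components: the simple roots {alpha_1, alpha_2, alpha_3, alpha_4, alpha_5, alpha_6, alpha_9, alpha_10} form a chain of 8 nodes with single edges (A_8), and {alpha_7, alpha_8} form two nodes joined by a triple edge (G_2). A semisimple Lie algebra decomposes uniquely as the direct sum of simple ideals, one per connected component of its Dynkin diagram, so g ≅ A_8 ⊕ G_2 (dimension 80 + 14 = 94).

A_8 (sl(9)) ⊕ G_2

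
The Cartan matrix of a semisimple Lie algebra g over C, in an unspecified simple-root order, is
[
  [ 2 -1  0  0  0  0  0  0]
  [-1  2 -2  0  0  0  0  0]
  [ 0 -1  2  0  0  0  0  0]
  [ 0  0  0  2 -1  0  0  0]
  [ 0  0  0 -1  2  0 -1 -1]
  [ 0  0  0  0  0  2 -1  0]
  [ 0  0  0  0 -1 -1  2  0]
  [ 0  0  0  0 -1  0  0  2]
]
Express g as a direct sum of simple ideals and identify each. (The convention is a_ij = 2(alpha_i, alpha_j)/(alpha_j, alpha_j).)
The diagram associated to this matrix has two connected components: the simple roots {alpha_1, alpha_2, alpha_3} form a chain of 3 nodes with a double edge at one end; the terminal node there is the unique short simple root (B_3), and {alpha_4, alpha_5, alpha_6, alpha_7, alpha_8} form a chain of 3 nodes with a fork of two nodes at one end (D_5). A semisimple Lie algebra decomposes uniquely as the direct sum of simple ideals, one per connected component of its Dynkin diagram, so g ≅ B_3 ⊕ D_5 (dimension 21 + 45 = 66).

B3 ⊕ D5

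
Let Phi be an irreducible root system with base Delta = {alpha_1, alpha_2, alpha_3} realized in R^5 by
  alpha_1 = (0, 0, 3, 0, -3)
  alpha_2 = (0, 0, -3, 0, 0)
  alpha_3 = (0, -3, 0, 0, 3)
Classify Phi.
Compute the Cartan integers a_ij = 2(alpha_i, alpha_j)/(alpha_j, alpha_j); the resulting 3x3 Cartan matrix is
[[2, -2, -1], [-1, 2, 0], [-1, 0, 2]].
The roots have two lengths (squared-length ratio 2:1); the short ones are alpha_{2}. The associated Dynkin diagram is a chain of 3 nodes with a double edge at one end; the terminal node there is the unique short simple root (B_3), so the type is B_3 (the algebra so(7)).

B_3 (so(7))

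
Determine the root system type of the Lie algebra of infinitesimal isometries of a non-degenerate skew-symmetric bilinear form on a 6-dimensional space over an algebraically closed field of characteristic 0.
C_3

This is sp(6), which has dimension 6(6+1)/2 = 21 and rank 6/2 = 3. In the classification of classical Lie algebras, the symplectic algebra sp(2n) has type C_n; here n = 3, so the Dynkin diagram is a chain of 3 nodes with a double edge at one end; the terminal node there is the unique long simple root (C_3). Hence the type is C_3.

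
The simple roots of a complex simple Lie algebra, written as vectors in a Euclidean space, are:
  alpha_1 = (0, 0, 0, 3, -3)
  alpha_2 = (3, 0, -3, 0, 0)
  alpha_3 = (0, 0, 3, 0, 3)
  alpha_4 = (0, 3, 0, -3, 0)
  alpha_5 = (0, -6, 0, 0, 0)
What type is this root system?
type C_5

Compute the Cartan integers a_ij = 2(alpha_i, alpha_j)/(alpha_j, alpha_j); the resulting 5x5 Cartan matrix is
[[2, 0, -1, -1, 0], [0, 2, -1, 0, 0], [-1, -1, 2, 0, 0], [-1, 0, 0, 2, -1], [0, 0, 0, -2, 2]].
The roots have two lengths (squared-length ratio 2:1); the short ones are alpha_{1,2,3,4}. The associated Dynkin diagram is a chain of 5 nodes with a double edge at one end; the terminal node there is the unique long simple root (C_5), so the type is C_5 (the algebra sp(10)).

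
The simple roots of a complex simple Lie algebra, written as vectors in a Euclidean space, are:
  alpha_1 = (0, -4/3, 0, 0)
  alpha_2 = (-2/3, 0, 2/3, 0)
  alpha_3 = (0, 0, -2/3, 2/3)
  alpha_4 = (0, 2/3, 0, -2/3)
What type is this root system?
Compute the Cartan integers a_ij = 2(alpha_i, alpha_j)/(alpha_j, alpha_j); the resulting 4x4 Cartan matrix is
[[2, 0, 0, -2], [0, 2, -1, 0], [0, -1, 2, -1], [-1, 0, -1, 2]].
The roots have two lengths (squared-length ratio 2:1); the short ones are alpha_{2,3,4}. The associated Dynkin diagram is a chain of 4 nodes with a double edge at one end; the terminal node there is the unique long simple root (C_4), so the type is C_4 (the algebra sp(8)).

type C_4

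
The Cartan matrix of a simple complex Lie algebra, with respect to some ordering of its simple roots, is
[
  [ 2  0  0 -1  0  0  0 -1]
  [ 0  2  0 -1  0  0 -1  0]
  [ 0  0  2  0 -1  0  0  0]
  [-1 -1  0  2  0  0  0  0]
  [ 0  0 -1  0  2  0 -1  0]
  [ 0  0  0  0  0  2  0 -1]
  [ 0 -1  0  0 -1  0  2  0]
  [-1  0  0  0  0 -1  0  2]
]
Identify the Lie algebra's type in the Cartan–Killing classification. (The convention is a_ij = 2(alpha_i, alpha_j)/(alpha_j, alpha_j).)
type A_8

The matrix has rank 8 with 2's on the diagonal. Reading the off-diagonal entries as Dynkin edges (a single edge where a_ij = a_ji = -1; a double or triple edge where a_ij * a_ji = 2 or 3), the diagram is a chain of 8 nodes with single edges (A_8). One simple-root ordering that puts it in standard form is (alpha_6, alpha_8, alpha_1, alpha_4, alpha_2, alpha_7, alpha_5, alpha_3). So the algebra is type A_8, i.e. sl(9).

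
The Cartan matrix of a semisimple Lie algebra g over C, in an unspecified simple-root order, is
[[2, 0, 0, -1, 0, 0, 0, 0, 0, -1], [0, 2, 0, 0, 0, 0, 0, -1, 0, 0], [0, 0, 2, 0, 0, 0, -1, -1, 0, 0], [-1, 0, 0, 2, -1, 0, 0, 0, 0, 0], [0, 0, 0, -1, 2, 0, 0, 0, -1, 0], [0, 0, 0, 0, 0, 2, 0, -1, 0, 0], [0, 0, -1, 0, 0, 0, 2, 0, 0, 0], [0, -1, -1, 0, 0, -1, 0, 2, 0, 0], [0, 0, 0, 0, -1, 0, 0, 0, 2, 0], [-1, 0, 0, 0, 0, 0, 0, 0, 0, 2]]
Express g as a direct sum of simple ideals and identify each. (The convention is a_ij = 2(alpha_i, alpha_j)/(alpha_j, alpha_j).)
The diagram associated to this matrix has two connected components: the simple roots {alpha_1, alpha_4, alpha_5, alpha_9, alpha_10} form a chain of 5 nodes with single edges (A_5), and {alpha_2, alpha_3, alpha_6, alpha_7, alpha_8} form a chain of 3 nodes with a fork of two nodes at one end (D_5). A semisimple Lie algebra decomposes uniquely as the direct sum of simple ideals, one per connected component of its Dynkin diagram, so g ≅ A_5 ⊕ D_5 (dimension 35 + 45 = 80).

A_5 + D_5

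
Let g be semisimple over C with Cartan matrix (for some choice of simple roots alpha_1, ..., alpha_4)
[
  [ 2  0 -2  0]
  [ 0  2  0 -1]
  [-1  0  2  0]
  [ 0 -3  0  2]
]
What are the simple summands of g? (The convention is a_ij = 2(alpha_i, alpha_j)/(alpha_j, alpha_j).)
The diagram associated to this matrix has two connected components: the simple roots {alpha_1, alpha_3} form a chain of 2 nodes with a double edge at one end; the terminal node there is the unique short simple root (B_2), and {alpha_2, alpha_4} form two nodes joined by a triple edge (G_2). A semisimple Lie algebra decomposes uniquely as the direct sum of simple ideals, one per connected component of its Dynkin diagram, so g ≅ B_2 ⊕ G_2 (dimension 10 + 14 = 24).

B_2 + G_2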